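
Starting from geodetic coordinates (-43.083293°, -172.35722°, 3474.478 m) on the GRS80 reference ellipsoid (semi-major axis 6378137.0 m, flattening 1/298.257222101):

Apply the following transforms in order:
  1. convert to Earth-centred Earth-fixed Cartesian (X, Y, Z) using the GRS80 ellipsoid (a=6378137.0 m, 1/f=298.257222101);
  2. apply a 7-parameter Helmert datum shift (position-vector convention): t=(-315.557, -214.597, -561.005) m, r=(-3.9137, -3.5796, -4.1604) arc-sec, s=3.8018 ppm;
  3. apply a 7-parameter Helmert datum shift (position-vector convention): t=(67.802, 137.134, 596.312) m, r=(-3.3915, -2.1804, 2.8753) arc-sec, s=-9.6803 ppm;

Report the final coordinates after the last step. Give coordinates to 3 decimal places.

start: φ=-43.083293°, λ=-172.357220°, h=3474.478 m
→ ECEF (a=6378137.000, f=1/298.257222101): X=-4626705.6050, Y=-620850.7217, Z=-4336637.8955
→ Helmert 7p (PV): X=-4626976.0146, Y=-621056.6415, Z=-4337283.9014
→ Helmert 7p (PV): X=-4626808.9162, Y=-621049.3091, Z=-4336684.3023

X=-4626808.916 m, Y=-621049.309 m, Z=-4336684.302 m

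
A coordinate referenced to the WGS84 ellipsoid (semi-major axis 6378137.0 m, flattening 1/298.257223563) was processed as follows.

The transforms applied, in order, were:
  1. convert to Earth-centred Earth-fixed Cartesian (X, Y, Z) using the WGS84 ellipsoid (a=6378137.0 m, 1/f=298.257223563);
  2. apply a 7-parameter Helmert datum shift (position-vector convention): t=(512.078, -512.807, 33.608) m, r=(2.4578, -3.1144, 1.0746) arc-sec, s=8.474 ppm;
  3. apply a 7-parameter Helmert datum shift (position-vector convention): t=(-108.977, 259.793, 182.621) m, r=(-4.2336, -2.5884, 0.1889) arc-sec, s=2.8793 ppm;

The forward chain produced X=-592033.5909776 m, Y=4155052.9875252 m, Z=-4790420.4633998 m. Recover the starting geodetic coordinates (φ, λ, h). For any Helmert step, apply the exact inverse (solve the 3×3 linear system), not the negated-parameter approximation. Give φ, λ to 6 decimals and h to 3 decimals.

start: X=-592033.5910, Y=4155052.9875, Z=-4790420.4634 m
→ Helmert⁻¹: X=-591979.2201, Y=4154880.0991, Z=-4790496.5829
→ Helmert⁻¹: X=-592536.9614, Y=4155303.6978, Z=-4790530.1632
→ geod (Bowring, a=6378137.000): φ=-48.96657200°, λ=98.11553700°, h=3196.4120 m

φ=-48.966572°, λ=98.115537°, h=3196.412 m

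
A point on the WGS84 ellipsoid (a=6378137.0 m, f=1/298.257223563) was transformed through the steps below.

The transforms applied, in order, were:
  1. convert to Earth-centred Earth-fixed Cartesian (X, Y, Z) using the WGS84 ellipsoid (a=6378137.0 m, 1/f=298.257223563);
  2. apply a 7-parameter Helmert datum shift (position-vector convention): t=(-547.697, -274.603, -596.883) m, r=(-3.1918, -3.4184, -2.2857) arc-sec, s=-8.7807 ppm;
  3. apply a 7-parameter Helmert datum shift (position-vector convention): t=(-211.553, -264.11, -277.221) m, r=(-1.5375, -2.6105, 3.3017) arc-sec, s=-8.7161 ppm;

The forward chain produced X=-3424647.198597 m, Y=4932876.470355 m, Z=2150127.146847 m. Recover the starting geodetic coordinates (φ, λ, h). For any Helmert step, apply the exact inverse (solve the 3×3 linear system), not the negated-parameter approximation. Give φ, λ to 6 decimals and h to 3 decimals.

φ=19.831691°, λ=124.760908°, h=3163.693 m

start: X=-3424647.1986, Y=4932876.4704, Z=2150127.1468 m
→ Helmert⁻¹: X=-3424359.3101, Y=4933222.3626, Z=2150503.2223
→ Helmert⁻¹: X=-3423860.6941, Y=4933469.0554, Z=2151252.0788
→ geod (Bowring, a=6378137.000): φ=19.83169100°, λ=124.76090800°, h=3163.6930 m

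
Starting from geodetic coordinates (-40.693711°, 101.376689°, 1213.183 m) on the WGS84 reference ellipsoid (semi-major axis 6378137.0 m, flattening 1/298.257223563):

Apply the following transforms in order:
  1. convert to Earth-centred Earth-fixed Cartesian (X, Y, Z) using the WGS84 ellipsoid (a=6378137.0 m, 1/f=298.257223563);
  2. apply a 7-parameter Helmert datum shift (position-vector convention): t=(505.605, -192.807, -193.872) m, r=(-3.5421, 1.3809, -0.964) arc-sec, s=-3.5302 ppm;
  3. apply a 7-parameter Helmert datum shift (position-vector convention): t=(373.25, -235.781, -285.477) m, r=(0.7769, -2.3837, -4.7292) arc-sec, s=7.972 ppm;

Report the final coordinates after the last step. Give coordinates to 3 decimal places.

X=-954446.455 m, Y=4748148.012 m, Z=-4138050.268 m

start: φ=-40.693711°, λ=101.376689°, h=1213.183 m
→ ECEF (a=6378137.000, f=1/298.257223563): X=-955472.2503, Y=4748584.6153, Z=-4137484.2388
→ Helmert 7p (PV): X=-954968.7789, Y=4748308.4592, Z=-4137738.6532
→ Helmert 7p (PV): X=-954446.4546, Y=4748148.0123, Z=-4138050.2677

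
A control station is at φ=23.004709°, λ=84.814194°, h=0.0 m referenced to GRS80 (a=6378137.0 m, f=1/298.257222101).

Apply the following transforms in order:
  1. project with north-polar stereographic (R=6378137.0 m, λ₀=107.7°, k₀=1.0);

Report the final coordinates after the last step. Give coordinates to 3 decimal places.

start: φ=23.004709°, λ=84.814194°, h=0.000 m
→ stereo (R=6378137.0, λ₀=107.7°): E=-3283228.7757, N=-7777865.8779

E=-3283228.776 m, N=-7777865.878 m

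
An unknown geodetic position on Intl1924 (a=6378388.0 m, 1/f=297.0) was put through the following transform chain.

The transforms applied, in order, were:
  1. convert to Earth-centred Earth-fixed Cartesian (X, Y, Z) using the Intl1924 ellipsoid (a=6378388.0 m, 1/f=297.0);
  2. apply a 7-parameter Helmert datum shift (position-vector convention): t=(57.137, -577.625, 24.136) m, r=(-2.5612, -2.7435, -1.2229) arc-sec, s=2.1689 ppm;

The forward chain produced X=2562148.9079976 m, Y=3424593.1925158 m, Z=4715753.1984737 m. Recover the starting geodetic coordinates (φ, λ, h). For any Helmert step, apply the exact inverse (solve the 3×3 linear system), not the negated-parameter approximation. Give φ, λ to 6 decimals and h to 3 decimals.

start: X=2562148.9080, Y=3424593.1925, Z=4715753.1985 m
→ Helmert⁻¹: X=2562128.6305, Y=3425120.0236, Z=4715727.2859
→ geod (Bowring, a=6378388.000): φ=47.98281700°, λ=53.20202200°, h=55.6930 m

φ=47.982817°, λ=53.202022°, h=55.693 m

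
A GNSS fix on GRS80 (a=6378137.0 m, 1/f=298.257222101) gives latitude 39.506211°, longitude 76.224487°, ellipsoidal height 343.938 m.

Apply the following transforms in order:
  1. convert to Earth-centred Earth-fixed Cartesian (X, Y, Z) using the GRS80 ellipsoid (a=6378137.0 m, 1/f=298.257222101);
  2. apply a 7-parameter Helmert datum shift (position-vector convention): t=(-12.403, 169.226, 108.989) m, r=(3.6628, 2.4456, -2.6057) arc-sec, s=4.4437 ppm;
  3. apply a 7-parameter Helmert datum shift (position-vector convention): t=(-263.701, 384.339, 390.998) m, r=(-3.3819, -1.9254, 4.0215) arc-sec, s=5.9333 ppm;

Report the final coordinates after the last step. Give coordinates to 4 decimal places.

start: φ=39.506211°, λ=76.224487°, h=343.938 m
→ ECEF (a=6378137.000, f=1/298.257222101): X=1173455.2081, Y=4786283.3439, Z=4036054.3904
→ Helmert 7p (PV): X=1173556.3380, Y=4786387.3430, Z=4036252.3952
→ Helmert 7p (PV): X=1173168.6034, Y=4786889.1402, Z=4036599.8186

X=1173168.6034 m, Y=4786889.1402 m, Z=4036599.8186 m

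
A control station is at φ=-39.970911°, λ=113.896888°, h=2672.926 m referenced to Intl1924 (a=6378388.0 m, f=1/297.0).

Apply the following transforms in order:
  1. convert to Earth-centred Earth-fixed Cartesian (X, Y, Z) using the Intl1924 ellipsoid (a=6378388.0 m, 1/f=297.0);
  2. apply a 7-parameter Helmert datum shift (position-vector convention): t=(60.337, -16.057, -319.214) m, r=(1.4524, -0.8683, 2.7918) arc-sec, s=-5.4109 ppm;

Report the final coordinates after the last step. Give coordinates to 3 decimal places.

start: φ=-39.970911°, λ=113.896888°, h=2672.926 m
→ ECEF (a=6378388.000, f=1/297.0): X=-1983756.5755, Y=4477257.6706, Z=-4077296.0617
→ Helmert 7p (PV): X=-1983728.9403, Y=4477219.2474, Z=-4077570.0385

X=-1983728.940 m, Y=4477219.247 m, Z=-4077570.039 m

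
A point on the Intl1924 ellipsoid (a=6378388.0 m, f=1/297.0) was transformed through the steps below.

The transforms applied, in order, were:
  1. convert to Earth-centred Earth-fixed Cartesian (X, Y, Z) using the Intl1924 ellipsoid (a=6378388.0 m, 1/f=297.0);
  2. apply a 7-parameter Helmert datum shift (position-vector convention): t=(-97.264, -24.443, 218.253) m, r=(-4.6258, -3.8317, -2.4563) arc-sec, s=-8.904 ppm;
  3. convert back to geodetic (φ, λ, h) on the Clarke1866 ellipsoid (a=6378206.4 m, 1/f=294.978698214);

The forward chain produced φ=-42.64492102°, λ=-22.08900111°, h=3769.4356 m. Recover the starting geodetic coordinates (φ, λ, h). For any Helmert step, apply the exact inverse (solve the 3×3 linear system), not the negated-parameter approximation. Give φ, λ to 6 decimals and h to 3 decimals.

φ=-42.646027°, λ=-22.086874°, h=3785.376 m

start: φ=-42.644921°, λ=-22.089001°, h=3769.436 m
→ ECEF (a=6378206.400, f=1/294.978698214): X=4356571.0082, Y=-1768045.9063, Z=-4300922.4306
→ Helmert⁻¹: X=4356648.2136, Y=-1767888.8617, Z=-4301299.5606
→ geod (Bowring, a=6378388.000): φ=-42.64602700°, λ=-22.08687400°, h=3785.3760 m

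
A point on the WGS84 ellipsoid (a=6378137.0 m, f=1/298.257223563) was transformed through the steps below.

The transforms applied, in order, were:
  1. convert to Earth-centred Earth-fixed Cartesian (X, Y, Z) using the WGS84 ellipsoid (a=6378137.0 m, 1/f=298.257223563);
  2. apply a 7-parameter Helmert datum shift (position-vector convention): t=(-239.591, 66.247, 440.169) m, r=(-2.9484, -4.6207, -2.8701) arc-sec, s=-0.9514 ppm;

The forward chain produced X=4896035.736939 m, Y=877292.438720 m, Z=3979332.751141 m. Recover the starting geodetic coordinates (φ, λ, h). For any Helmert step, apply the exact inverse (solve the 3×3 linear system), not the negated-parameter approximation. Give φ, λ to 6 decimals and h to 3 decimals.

φ=38.843056°, λ=10.157428°, h=59.623 m

start: X=4896035.7369, Y=877292.4387, Z=3979332.7511 m
→ Helmert⁻¹: X=4896356.9120, Y=877238.2834, Z=3978799.2200
→ geod (Bowring, a=6378137.000): φ=38.84305600°, λ=10.15742800°, h=59.6230 m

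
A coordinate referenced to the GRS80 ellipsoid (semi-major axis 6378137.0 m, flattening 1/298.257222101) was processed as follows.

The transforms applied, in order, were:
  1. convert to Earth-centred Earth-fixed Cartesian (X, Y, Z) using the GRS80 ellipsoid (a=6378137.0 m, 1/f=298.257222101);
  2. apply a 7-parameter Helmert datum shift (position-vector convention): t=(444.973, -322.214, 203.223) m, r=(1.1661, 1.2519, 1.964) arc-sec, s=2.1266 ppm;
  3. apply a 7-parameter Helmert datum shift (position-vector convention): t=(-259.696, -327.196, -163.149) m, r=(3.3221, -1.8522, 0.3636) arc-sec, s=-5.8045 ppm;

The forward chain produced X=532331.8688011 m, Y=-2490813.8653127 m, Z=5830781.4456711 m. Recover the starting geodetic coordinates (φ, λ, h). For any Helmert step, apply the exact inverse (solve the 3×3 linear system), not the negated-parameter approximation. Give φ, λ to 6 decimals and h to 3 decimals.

φ=66.550197°, λ=-77.937043°, h=2379.281 m

start: X=532331.8688, Y=-2490813.8653, Z=5830781.4457 m
→ Helmert⁻¹: X=532642.6271, Y=-2490408.1501, Z=5831013.7681
→ Helmert⁻¹: X=532137.4232, Y=-2490052.7435, Z=5830815.4524
→ geod (Bowring, a=6378137.000): φ=66.55019700°, λ=-77.93704300°, h=2379.2810 m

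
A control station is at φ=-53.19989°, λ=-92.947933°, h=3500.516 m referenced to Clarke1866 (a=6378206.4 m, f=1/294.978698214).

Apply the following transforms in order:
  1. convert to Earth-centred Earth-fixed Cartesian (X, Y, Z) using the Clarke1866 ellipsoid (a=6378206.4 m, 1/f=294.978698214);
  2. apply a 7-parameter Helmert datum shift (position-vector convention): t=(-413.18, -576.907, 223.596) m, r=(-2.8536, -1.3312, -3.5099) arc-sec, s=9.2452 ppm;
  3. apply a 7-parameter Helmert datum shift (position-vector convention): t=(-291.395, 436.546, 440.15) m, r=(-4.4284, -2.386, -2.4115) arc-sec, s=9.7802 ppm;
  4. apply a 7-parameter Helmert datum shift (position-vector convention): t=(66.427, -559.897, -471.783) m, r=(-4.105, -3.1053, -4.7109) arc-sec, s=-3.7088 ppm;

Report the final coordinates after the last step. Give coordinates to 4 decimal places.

X=-197698.7288 m, Y=-3827080.2698 m, Z=-5086181.0233 m

start: φ=-53.199890°, λ=-92.947933°, h=3500.516 m
→ ECEF (a=6378206.400, f=1/294.978698214): X=-197028.5536, Y=-3826050.7961, Z=-5086499.7881
→ Helmert 7p (PV): X=-197475.8339, Y=-3826730.0935, Z=-5086271.5569
→ Helmert 7p (PV): X=-197755.0632, Y=-3826437.8656, Z=-5085801.2773
→ Helmert 7p (PV): X=-197698.7288, Y=-3827080.2698, Z=-5086181.0233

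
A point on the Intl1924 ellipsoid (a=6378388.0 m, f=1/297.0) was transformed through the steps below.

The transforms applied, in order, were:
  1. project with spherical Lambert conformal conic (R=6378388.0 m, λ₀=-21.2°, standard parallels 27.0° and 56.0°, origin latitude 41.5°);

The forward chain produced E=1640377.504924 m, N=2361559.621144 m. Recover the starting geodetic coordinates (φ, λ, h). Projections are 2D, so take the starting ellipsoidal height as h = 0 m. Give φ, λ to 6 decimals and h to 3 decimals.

start: E=1640377.5049, N=2361559.6211 m
→ lcc⁻¹: φ=60.39921400°, λ=8.44750500°

φ=60.399214°, λ=8.447505°, h=0.000 m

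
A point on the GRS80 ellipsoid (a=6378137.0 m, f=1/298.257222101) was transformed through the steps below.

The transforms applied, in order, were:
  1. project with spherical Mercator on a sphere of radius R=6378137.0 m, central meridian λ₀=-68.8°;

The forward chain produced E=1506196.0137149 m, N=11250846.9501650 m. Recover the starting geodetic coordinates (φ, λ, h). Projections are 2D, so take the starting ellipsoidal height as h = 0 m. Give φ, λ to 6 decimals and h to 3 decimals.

φ=70.552134°, λ=-55.269611°, h=0.000 m

start: E=1506196.0137, N=11250846.9502 m
→ merc⁻¹: φ=70.55213400°, λ=-55.26961100°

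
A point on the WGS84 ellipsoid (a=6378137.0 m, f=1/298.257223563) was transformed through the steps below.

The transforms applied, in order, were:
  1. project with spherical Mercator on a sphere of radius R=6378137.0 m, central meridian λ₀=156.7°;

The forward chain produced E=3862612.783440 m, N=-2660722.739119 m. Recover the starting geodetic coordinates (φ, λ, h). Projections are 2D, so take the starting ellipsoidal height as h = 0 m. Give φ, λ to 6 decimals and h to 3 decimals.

φ=-23.237146°, λ=-168.601559°, h=0.000 m

start: E=3862612.7834, N=-2660722.7391 m
→ merc⁻¹: φ=-23.23714600°, λ=-168.60155900°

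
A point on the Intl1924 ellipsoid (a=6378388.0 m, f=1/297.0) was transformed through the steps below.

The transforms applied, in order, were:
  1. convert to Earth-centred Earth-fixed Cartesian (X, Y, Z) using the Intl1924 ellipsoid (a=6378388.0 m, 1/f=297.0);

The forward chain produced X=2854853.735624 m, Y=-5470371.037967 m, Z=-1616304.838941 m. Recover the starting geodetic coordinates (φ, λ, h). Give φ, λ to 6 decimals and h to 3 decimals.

φ=-14.773292°, λ=-62.441038°, h=1679.965 m

start: X=2854853.7356, Y=-5470371.0380, Z=-1616304.8389 m
→ geod (Bowring, a=6378388.000): φ=-14.77329200°, λ=-62.44103800°, h=1679.9650 m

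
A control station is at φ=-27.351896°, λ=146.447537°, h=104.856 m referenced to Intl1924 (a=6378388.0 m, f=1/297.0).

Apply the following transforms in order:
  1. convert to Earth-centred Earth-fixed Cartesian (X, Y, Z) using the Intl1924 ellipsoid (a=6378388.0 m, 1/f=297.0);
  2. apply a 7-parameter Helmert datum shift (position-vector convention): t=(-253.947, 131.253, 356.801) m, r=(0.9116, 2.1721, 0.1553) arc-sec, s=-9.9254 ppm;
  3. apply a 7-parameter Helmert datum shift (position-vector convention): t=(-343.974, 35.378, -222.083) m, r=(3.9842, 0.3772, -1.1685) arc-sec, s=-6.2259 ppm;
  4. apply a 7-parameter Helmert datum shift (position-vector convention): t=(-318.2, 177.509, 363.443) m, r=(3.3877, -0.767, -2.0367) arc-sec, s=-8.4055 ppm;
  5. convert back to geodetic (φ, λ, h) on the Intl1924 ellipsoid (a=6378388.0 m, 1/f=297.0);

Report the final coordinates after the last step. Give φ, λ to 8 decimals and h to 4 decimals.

start: φ=-27.351896°, λ=146.447537°, h=104.856 m
→ ECEF (a=6378388.000, f=1/297.0): X=-4724774.0666, Y=3133485.0558, Z=-2912991.9381
→ Helmert 7p (PV): X=-4725014.1529, Y=3133594.5244, Z=-2912542.6216
→ Helmert 7p (PV): X=-4725316.2838, Y=3133693.4184, Z=-2912677.4028
→ Helmert 7p (PV): X=-4725552.9919, Y=3133939.0830, Z=-2912255.5808
→ geod (Bowring, a=6378388.000): φ=-27.34226263°, λ=146.44806380°, h=566.0775 m

φ=-27.34226263°, λ=146.44806380°, h=566.0775 m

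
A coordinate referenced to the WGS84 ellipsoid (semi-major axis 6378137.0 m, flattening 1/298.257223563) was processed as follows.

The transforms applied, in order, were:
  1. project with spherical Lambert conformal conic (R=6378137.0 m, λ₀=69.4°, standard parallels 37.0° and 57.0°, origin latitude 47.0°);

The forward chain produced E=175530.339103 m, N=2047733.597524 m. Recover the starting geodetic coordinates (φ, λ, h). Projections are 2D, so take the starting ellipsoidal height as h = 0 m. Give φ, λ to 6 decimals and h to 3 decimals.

φ=65.305522°, λ=73.017410°, h=0.000 m

start: E=175530.3391, N=2047733.5975 m
→ lcc⁻¹: φ=65.30552200°, λ=73.01741000°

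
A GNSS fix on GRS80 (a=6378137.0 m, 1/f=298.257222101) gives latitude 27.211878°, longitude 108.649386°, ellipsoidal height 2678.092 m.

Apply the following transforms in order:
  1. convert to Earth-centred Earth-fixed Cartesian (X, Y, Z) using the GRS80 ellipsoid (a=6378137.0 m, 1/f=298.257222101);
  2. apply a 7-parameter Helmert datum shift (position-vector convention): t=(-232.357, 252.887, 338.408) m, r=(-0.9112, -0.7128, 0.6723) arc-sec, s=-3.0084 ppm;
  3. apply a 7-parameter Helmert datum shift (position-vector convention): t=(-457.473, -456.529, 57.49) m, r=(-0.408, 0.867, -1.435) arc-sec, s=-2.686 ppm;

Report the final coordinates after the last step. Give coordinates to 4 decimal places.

start: φ=27.211878°, λ=108.649386°, h=2678.092 m
→ ECEF (a=6378137.000, f=1/298.257222101): X=-1815871.3649, Y=5380406.9432, Z=2900338.7879
→ Helmert 7p (PV): X=-1816125.8187, Y=5380650.5377, Z=2900638.4268
→ Helmert 7p (PV): X=-1816528.7878, Y=5380197.9287, Z=2900685.1164

X=-1816528.7878 m, Y=5380197.9287 m, Z=2900685.1164 m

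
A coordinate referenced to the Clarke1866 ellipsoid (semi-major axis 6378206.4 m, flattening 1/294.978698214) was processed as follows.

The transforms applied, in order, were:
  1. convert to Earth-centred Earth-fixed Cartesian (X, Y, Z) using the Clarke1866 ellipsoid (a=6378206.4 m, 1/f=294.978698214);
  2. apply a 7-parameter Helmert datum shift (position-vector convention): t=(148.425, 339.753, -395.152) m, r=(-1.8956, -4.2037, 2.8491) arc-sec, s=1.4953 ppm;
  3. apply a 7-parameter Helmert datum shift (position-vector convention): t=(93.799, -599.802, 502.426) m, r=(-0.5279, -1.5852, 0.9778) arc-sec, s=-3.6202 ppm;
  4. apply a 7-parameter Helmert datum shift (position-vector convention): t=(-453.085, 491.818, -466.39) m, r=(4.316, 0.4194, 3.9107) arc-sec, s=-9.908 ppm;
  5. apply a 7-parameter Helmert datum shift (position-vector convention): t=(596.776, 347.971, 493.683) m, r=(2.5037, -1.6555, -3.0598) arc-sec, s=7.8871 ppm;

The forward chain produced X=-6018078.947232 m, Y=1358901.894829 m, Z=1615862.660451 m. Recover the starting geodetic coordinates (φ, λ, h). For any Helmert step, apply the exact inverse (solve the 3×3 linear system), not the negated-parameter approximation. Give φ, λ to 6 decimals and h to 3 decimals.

φ=14.772077°, λ=167.280135°, h=1108.955 m

start: X=-6018078.9472, Y=1358901.8948, Z=1615862.6605 m
→ Helmert⁻¹: X=-6018635.4405, Y=1358473.5345, Z=1615388.0536
→ Helmert⁻¹: X=-6018219.5199, Y=1358143.0851, Z=1615829.7982
→ Helmert⁻¹: X=-6018316.2505, Y=1358772.2016, Z=1615382.9499
→ Helmert⁻¹: X=-6018403.9790, Y=1358498.6981, Z=1615910.8264
→ geod (Bowring, a=6378206.400): φ=14.77207700°, λ=167.28013500°, h=1108.9550 m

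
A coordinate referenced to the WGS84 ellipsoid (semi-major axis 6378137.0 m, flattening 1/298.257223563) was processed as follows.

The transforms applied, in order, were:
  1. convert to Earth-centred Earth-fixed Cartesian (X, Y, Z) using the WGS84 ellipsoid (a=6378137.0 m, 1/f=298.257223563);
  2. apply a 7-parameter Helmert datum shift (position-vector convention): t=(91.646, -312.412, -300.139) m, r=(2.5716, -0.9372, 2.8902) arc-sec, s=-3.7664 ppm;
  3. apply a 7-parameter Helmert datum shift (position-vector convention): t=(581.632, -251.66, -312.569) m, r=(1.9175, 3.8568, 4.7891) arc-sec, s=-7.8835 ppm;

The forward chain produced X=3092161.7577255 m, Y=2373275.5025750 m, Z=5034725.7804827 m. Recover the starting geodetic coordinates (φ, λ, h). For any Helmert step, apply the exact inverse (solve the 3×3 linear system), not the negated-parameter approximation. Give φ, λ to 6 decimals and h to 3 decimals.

φ=52.443255°, λ=37.519107°, h=2990.967 m

start: X=3092161.7577, Y=2373275.5026, Z=5034725.7805 m
→ Helmert⁻¹: X=3091565.4593, Y=2373520.9017, Z=5035113.7856
→ Helmert⁻¹: X=3091541.5990, Y=2373861.7142, Z=5035389.2470
→ geod (Bowring, a=6378137.000): φ=52.44325500°, λ=37.51910700°, h=2990.9670 m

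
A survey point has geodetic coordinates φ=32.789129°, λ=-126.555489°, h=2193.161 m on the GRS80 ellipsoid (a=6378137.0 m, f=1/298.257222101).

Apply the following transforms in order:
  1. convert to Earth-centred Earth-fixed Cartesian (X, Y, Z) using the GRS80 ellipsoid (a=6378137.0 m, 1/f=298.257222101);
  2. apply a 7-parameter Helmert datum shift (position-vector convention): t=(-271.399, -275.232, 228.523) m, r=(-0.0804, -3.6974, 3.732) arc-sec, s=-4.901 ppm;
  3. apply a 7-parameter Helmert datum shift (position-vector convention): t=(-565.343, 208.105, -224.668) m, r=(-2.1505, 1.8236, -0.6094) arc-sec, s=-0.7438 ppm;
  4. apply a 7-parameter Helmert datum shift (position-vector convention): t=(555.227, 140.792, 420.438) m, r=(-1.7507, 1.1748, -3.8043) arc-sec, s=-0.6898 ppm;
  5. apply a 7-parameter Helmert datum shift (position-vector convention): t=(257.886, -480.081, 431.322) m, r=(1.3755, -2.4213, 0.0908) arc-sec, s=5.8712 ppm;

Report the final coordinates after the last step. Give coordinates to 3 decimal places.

start: φ=32.789129°, λ=-126.555489°, h=2193.161 m
→ ECEF (a=6378137.000, f=1/298.257222101): X=-3197793.4030, Y=-4312828.1438, Z=3435509.6843
→ Helmert 7p (PV): X=-3198032.6799, Y=-4313138.7577, Z=3435665.7292
→ Helmert 7p (PV): X=-3198578.0122, Y=-4312882.1762, Z=3435511.7481
→ Helmert 7p (PV): X=-3198080.5574, Y=-4312650.2561, Z=3435984.6402
→ Helmert 7p (PV): X=-3197879.8840, Y=-4313179.9787, Z=3436369.8342

X=-3197879.884 m, Y=-4313179.979 m, Z=3436369.834 m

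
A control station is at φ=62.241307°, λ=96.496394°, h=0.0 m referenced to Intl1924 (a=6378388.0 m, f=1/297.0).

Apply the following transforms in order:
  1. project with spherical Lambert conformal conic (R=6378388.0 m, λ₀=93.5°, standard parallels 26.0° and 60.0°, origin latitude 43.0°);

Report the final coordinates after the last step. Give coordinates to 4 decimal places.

E=157647.8448 m, N=2088479.7209 m

start: φ=62.241307°, λ=96.496394°, h=0.000 m
→ lcc (R=6378388.0, λ₀=93.5°): E=157647.8448, N=2088479.7209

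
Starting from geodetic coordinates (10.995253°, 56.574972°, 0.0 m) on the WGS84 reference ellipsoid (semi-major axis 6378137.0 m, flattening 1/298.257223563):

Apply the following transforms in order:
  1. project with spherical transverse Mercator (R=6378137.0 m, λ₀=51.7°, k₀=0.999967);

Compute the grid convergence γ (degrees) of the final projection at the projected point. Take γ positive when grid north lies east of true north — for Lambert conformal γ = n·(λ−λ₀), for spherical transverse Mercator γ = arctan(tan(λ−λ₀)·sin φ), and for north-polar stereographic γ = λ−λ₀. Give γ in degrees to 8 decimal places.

start: φ=10.995253°, λ=56.574972°, h=0.000 m
→ into tm (λ₀=51.7°): φ=10.99525300°, λ−λ₀=4.87497200°
convergence γ = 0.93196004°

0.93196004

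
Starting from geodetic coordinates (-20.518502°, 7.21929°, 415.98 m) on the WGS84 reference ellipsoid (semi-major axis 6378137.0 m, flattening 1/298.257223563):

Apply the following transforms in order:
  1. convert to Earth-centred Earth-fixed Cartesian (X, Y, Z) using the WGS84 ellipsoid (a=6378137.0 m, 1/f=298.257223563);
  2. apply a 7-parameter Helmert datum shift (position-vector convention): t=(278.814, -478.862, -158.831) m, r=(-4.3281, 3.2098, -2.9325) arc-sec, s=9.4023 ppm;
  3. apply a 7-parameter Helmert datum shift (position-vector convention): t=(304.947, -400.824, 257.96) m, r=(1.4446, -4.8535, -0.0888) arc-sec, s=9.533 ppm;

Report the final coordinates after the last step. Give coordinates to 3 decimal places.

start: φ=-20.518502°, λ=7.219290°, h=415.980 m
→ ECEF (a=6378137.000, f=1/298.257223563): X=5928971.6859, Y=751031.3814, Z=-2221693.3381
→ Helmert 7p (PV): X=5929282.3502, Y=750428.6682, Z=-2221981.0822
→ Helmert 7p (PV): X=5929696.4288, Y=750048.0074, Z=-2221599.5287

X=5929696.429 m, Y=750048.007 m, Z=-2221599.529 m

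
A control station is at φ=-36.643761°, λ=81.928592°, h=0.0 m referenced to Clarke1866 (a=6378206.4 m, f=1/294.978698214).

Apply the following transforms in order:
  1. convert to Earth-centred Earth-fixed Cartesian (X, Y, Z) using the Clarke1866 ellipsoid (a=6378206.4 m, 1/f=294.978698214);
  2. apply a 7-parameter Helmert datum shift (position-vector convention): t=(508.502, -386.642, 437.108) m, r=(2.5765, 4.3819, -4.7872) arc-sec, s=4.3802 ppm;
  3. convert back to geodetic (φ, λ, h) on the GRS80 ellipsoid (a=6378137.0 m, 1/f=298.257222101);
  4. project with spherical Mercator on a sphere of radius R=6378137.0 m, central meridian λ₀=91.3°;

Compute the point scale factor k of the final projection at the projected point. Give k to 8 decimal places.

1.24625449

start: φ=-36.643761°, λ=81.928592°, h=0.000 m
→ ECEF (a=6378206.400, f=1/294.978698214): X=719419.6940, Y=5073053.0456, Z=-3785554.9407
→ Helmert 7p (PV): X=719968.6673, Y=5072719.2139, Z=-3785086.3287
→ geod (Bowring, a=6378137.000): φ=-36.63968399°, λ=81.92198958°, h=-498.1610 m
→ into merc (λ₀=91.3°): φ=-36.63968399°, λ−λ₀=-9.37801042°
scale k = 1.24625449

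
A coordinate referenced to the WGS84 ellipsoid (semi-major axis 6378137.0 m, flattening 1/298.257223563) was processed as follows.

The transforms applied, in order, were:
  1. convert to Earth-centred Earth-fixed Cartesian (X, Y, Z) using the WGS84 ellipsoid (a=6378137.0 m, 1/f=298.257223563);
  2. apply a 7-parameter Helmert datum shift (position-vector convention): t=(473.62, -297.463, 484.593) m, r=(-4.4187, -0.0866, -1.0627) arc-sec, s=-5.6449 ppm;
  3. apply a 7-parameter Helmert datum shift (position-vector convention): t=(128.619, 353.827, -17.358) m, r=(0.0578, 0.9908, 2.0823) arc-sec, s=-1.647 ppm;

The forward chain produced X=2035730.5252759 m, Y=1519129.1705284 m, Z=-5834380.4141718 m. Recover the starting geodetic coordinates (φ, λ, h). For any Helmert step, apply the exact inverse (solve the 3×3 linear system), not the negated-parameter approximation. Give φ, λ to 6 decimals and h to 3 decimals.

φ=-66.618953°, λ=36.740221°, h=3453.036 m

start: X=2035730.5253, Y=1519129.1705, Z=-5834380.4142 m
→ Helmert⁻¹: X=2035648.6167, Y=1518755.6596, Z=-5834363.3127
→ Helmert⁻¹: X=2035176.2083, Y=1519197.1799, Z=-5834849.1525
→ geod (Bowring, a=6378137.000): φ=-66.61895300°, λ=36.74022100°, h=3453.0360 m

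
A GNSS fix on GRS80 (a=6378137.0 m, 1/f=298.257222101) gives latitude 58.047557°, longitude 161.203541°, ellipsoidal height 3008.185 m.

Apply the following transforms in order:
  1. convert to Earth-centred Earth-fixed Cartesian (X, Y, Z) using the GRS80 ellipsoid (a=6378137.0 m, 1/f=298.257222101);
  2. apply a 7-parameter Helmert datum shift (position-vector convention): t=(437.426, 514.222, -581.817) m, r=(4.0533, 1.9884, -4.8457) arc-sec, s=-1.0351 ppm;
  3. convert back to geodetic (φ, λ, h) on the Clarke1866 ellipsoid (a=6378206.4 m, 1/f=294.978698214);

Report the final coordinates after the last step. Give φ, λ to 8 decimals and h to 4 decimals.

φ=58.04948853°, λ=161.19298312°, h=2478.5187 m

start: φ=58.047557°, λ=161.203541°, h=3008.185 m
→ ECEF (a=6378137.000, f=1/298.257222101): X=-3204628.7931, Y=1090723.6284, Z=5391095.1466
→ Helmert 7p (PV): X=-3204110.4557, Y=1091206.0663, Z=5390560.0757
→ geod (Bowring, a=6378206.400): φ=58.04948853°, λ=161.19298312°, h=2478.5187 m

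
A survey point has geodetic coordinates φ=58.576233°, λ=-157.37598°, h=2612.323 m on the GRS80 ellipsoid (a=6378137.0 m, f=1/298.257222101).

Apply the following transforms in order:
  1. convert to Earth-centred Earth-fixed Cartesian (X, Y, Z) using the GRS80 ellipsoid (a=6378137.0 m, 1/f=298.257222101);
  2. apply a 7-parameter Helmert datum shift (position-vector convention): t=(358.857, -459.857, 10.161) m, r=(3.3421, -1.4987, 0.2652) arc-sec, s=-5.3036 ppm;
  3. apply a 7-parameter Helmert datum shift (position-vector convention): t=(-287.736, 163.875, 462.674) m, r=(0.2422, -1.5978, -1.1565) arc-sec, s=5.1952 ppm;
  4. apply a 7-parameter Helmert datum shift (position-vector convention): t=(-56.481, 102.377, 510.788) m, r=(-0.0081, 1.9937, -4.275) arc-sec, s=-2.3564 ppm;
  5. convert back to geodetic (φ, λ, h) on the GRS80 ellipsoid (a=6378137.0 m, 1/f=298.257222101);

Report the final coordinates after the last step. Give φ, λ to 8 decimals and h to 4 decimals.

φ=58.57970525°, λ=-157.37294887°, h=3467.5744 m

start: φ=58.576233°, λ=-157.375980°, h=2612.323 m
→ ECEF (a=6378137.000, f=1/298.257222101): X=-3078207.4614, Y=-1282848.4349, Z=5421704.1163
→ Helmert 7p (PV): X=-3077870.0228, Y=-1283393.2930, Z=5421642.3711
→ Helmert 7p (PV): X=-3078222.9430, Y=-1283225.1944, Z=5422107.8622
→ Helmert 7p (PV): X=-3078246.3577, Y=-1283055.7823, Z=5422635.6772
→ geod (Bowring, a=6378137.000): φ=58.57970525°, λ=-157.37294887°, h=3467.5744 m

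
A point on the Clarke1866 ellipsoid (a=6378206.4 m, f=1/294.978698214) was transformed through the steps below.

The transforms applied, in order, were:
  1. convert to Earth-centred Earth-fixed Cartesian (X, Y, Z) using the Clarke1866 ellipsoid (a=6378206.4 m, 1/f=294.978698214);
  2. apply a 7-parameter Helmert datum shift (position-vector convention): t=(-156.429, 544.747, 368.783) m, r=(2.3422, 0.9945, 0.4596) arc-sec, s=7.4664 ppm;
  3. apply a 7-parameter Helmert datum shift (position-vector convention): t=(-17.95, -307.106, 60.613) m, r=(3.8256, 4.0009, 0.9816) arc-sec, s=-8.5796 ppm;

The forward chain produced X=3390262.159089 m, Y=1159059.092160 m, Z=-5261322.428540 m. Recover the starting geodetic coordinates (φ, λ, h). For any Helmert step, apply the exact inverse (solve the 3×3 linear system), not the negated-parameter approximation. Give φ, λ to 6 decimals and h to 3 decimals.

start: X=3390262.1591, Y=1159059.0922, Z=-5261322.4285 m
→ Helmert⁻¹: X=3390416.7680, Y=1159262.4273, Z=-5261383.9198
→ Helmert⁻¹: X=3390575.8327, Y=1158641.7257, Z=-5261710.2259
→ geod (Bowring, a=6378206.400): φ=-55.92696300°, λ=18.86653800°, h=2439.9970 m

φ=-55.926963°, λ=18.866538°, h=2439.997 m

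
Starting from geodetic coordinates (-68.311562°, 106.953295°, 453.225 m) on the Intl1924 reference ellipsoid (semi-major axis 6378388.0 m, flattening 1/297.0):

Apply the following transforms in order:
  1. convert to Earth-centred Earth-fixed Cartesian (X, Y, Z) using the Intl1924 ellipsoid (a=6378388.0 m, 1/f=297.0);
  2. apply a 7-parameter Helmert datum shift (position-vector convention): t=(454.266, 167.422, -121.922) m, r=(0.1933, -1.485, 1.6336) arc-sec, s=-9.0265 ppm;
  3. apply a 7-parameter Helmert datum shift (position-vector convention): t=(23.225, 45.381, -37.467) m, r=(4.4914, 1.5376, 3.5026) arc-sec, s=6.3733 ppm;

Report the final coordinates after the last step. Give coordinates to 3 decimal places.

X=-688969.492 m, Y=2261811.753 m, Z=-5904673.313 m

start: φ=-68.311562°, λ=106.953295°, h=453.225 m
→ ECEF (a=6378388.000, f=1/297.0): X=-689390.9926, Y=2261488.0001, Z=-5904581.1280
→ Helmert 7p (PV): X=-688905.9049, Y=2261635.0823, Z=-5904652.5962
→ Helmert 7p (PV): X=-688969.4922, Y=2261811.7531, Z=-5904673.3126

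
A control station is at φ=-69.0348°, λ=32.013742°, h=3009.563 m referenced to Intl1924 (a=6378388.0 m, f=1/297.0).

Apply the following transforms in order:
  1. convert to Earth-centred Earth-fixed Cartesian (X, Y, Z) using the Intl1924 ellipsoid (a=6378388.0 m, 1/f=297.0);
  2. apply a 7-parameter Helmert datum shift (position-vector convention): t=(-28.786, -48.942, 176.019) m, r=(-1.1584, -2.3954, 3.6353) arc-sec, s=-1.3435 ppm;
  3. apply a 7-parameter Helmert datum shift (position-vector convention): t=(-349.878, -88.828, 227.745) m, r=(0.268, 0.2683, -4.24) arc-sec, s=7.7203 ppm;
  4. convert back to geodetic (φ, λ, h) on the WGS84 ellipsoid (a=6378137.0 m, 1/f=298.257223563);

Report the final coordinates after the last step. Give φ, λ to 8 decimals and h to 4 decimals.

φ=-69.03588587°, λ=32.01431816°, h=2703.3588 m

start: φ=-69.034800°, λ=32.013742°, h=3009.563 m
→ ECEF (a=6378388.000, f=1/297.0): X=1941728.9939, Y=1213974.5875, Z=-5936311.4164
→ Helmert 7p (PV): X=1941745.1432, Y=1213924.8976, Z=-5936111.6901
→ Helmert 7p (PV): X=1941427.4883, Y=1213813.2393, Z=-5935930.7221
→ geod (Bowring, a=6378137.000): φ=-69.03588587°, λ=32.01431816°, h=2703.3588 m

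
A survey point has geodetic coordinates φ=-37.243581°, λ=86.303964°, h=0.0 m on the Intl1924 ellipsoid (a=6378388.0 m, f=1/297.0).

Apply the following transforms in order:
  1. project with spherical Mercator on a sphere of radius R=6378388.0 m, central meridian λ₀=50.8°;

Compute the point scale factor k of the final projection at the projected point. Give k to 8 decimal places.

1.25617124

start: φ=-37.243581°, λ=86.303964°, h=0.000 m
→ into merc (λ₀=50.8°): φ=-37.24358100°, λ−λ₀=35.50396400°
scale k = 1.25617124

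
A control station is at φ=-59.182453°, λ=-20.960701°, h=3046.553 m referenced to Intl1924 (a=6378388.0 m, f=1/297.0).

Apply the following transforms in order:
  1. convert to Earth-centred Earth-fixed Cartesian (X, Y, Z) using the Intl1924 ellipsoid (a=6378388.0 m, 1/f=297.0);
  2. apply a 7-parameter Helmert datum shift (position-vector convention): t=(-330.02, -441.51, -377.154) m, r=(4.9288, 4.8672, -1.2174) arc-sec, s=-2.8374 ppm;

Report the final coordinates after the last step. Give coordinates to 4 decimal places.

start: φ=-59.182453°, λ=-20.960701°, h=3046.553 m
→ ECEF (a=6378388.000, f=1/297.0): X=3060500.6657, Y=-1172408.2616, Z=-5457109.2954
→ Helmert 7p (PV): X=3060026.2719, Y=-1172734.1084, Z=-5457571.1985

X=3060026.2719 m, Y=-1172734.1084 m, Z=-5457571.1985 m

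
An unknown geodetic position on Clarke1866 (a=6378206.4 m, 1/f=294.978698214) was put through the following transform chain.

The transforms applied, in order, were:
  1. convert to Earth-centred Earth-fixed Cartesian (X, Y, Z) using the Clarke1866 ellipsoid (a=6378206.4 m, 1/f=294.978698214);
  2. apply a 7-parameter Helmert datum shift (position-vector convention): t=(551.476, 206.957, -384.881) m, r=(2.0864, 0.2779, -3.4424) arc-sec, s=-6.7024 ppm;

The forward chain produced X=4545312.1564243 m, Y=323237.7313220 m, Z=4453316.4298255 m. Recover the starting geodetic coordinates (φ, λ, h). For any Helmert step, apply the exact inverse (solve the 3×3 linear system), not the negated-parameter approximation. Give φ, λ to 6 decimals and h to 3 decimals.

φ=44.542502°, λ=4.067137°, h=3822.505 m

start: X=4545312.1564, Y=323237.7313, Z=4453316.4298 m
→ Helmert⁻¹: X=4544779.7477, Y=323153.8385, Z=4453734.0159
→ geod (Bowring, a=6378206.400): φ=44.54250200°, λ=4.06713700°, h=3822.5050 m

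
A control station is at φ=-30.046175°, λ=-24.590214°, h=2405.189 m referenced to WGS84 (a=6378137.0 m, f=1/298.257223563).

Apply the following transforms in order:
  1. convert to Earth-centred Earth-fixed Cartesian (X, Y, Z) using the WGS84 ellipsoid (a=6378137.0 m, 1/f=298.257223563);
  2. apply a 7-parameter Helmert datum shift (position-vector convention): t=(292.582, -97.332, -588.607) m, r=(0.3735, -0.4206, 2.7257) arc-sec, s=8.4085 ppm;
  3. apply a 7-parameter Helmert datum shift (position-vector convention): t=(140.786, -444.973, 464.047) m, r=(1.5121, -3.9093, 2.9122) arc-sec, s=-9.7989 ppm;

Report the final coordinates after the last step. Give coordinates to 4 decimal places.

start: φ=-30.046175°, λ=-24.590214°, h=2405.189 m
→ ECEF (a=6378137.000, f=1/298.257223563): X=5026447.8782, Y=-2300249.1336, Z=-3176009.8396
→ Helmert 7p (PV): X=5026819.5985, Y=-2300293.6333, Z=-3176619.0677
→ Helmert 7p (PV): X=5027003.8094, Y=-2300621.8071, Z=-3176045.4848

X=5027003.8094 m, Y=-2300621.8071 m, Z=-3176045.4848 m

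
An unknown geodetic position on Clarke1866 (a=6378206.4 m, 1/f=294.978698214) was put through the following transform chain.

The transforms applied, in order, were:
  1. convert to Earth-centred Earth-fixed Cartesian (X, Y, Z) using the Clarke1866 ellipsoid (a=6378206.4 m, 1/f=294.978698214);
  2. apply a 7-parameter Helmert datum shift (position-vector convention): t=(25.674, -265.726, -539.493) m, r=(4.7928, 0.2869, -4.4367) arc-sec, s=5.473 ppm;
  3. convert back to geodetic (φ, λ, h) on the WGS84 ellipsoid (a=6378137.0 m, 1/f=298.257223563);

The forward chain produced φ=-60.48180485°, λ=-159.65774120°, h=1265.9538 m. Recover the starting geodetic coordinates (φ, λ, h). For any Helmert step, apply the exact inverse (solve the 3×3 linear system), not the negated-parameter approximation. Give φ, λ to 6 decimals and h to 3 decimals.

φ=-60.481401°, λ=-159.658963°, h=838.501 m

start: φ=-60.481805°, λ=-159.657741°, h=1265.954 m
→ ECEF (a=6378137.000, f=1/298.257223563): X=-2954599.9740, Y=-1095417.7612, Z=-5528223.4569
→ Helmert⁻¹: X=-2954578.2285, Y=-1095338.0345, Z=-5527632.3692
→ geod (Bowring, a=6378206.400): φ=-60.48140100°, λ=-159.65896300°, h=838.5010 m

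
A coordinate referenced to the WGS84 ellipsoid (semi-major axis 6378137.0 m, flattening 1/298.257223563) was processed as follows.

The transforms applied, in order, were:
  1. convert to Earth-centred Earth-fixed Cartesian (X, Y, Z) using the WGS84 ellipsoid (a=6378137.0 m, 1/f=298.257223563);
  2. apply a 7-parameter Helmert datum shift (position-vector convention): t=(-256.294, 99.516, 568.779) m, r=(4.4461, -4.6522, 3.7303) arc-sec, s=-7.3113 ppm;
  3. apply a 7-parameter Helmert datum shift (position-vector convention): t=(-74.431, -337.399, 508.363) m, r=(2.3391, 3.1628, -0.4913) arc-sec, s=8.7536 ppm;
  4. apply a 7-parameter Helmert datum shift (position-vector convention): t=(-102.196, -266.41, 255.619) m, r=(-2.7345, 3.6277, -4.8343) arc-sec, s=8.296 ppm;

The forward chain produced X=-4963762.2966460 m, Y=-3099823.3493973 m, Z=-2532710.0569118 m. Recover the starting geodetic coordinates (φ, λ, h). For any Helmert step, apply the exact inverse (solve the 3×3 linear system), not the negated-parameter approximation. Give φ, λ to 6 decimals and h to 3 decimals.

start: X=-4963762.2966, Y=-3099823.3494, Z=-2532710.0569 m
→ Helmert⁻¹: X=-4963501.7251, Y=-3099613.9755, Z=-2533073.0509
→ Helmert⁻¹: X=-4963337.6150, Y=-3099290.0007, Z=-2533600.1956
→ Helmert⁻¹: X=-4963230.8134, Y=-3099377.0387, Z=-2534008.7516
→ geod (Bowring, a=6378137.000): φ=-23.55586200°, λ=-148.01655600°, h=1852.1460 m

φ=-23.555862°, λ=-148.016556°, h=1852.146 m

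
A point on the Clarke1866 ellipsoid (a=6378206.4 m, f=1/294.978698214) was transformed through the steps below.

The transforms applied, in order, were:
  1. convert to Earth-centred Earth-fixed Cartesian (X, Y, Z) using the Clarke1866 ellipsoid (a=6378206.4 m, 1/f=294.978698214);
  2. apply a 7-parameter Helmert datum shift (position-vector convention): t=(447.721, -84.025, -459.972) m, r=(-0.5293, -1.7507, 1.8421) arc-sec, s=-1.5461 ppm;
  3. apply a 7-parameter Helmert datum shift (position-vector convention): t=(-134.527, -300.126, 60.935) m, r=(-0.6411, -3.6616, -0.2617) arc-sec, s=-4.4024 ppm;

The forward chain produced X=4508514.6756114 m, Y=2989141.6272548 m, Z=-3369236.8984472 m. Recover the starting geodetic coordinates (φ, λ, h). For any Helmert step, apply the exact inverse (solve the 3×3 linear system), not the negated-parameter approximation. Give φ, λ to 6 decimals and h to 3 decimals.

φ=-32.089754°, λ=33.549818°, h=511.141 m

start: X=4508514.6756, Y=2989141.6273, Z=-3369236.8984 m
→ Helmert⁻¹: X=4508605.4456, Y=2989471.1069, Z=-3369383.4113
→ Helmert⁻¹: X=4508162.7989, Y=2989528.1379, Z=-3368959.2401
→ geod (Bowring, a=6378206.400): φ=-32.08975400°, λ=33.54981800°, h=511.1410 m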